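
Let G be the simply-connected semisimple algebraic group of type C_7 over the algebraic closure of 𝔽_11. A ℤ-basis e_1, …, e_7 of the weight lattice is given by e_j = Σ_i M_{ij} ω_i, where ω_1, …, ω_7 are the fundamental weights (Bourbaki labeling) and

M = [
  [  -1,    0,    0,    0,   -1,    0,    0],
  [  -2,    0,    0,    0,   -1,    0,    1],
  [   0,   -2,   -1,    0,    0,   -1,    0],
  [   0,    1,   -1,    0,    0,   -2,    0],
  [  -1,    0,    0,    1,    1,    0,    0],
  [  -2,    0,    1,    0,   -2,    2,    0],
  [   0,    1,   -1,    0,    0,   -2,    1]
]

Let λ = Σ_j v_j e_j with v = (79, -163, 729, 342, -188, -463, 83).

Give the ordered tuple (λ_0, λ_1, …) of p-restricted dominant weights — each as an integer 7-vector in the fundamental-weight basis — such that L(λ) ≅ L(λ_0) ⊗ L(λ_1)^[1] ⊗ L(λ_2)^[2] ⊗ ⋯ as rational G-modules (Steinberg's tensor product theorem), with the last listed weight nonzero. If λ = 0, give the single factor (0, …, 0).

In the fundamental-weight basis, λ has coordinates c = M·v (v = (79, -163, 729, 342, -188, -463, 83)):
  c_1 = -1*79 + 0*-163 + 0*729 + 0*342 + -1*-188 + 0*-463 + 0*83 = 109
  c_2 = -2*79 + 0*-163 + 0*729 + 0*342 + -1*-188 + 0*-463 + 1*83 = 113
  c_3 = 0*79 + -2*-163 + -1*729 + 0*342 + 0*-188 + -1*-463 + 0*83 = 60
  c_4 = 0*79 + 1*-163 + -1*729 + 0*342 + 0*-188 + -2*-463 + 0*83 = 34
  c_5 = -1*79 + 0*-163 + 0*729 + 1*342 + 1*-188 + 0*-463 + 0*83 = 75
  c_6 = -2*79 + 0*-163 + 1*729 + 0*342 + -2*-188 + 2*-463 + 0*83 = 21
  c_7 = 0*79 + 1*-163 + -1*729 + 0*342 + 0*-188 + -2*-463 + 1*83 = 117
Expand coordinatewise in base 11:
  c_1 = 109 = 10·11^0 + 9·11^1
  c_2 = 113 = 3·11^0 + 10·11^1
  c_3 = 60 = 5·11^0 + 5·11^1
  c_4 = 34 = 1·11^0 + 3·11^1
  c_5 = 75 = 9·11^0 + 6·11^1
  c_6 = 21 = 10·11^0 + 1·11^1
  c_7 = 117 = 7·11^0 + 10·11^1
Factor λ_0 = (10, 3, 5, 1, 9, 10, 7)
Factor λ_1 = (9, 10, 5, 3, 6, 1, 10)

((10, 3, 5, 1, 9, 10, 7), (9, 10, 5, 3, 6, 1, 10))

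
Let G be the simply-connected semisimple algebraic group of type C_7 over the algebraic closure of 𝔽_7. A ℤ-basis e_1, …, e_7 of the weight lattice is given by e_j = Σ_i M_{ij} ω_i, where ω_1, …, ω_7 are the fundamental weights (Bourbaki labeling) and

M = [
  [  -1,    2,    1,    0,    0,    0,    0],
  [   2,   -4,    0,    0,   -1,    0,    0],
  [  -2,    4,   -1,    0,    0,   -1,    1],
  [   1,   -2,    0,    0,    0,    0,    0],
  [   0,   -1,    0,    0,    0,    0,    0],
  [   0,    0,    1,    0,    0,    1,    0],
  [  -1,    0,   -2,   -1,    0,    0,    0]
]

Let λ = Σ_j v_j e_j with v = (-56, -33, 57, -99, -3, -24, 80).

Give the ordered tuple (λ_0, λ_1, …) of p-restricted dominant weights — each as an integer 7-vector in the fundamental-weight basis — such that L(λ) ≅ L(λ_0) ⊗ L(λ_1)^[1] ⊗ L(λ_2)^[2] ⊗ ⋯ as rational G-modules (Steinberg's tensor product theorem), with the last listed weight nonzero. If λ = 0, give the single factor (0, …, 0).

((5, 2, 6, 3, 5, 5, 6), (6, 3, 3, 1, 4, 4, 5))

Converting to the ω-basis (c_i = row i of M dotted with v = (-56, -33, 57, -99, -3, -24, 80)):
  c_1 = (-1)·(-56) + (2)·(-33) + 1·57 + (0)·(-99) + (0)·(-3) + (0)·(-24) + 0·80 = 47
  c_2 = (2)·(-56) + (-4)·(-33) + 0·57 + (0)·(-99) + (-1)·(-3) + (0)·(-24) + 0·80 = 23
  c_3 = (-2)·(-56) + (4)·(-33) + (-1)·(57) + (0)·(-99) + (0)·(-3) + (-1)·(-24) + 1·80 = 27
  c_4 = (1)·(-56) + (-2)·(-33) + 0·57 + (0)·(-99) + (0)·(-3) + (0)·(-24) + 0·80 = 10
  c_5 = (0)·(-56) + (-1)·(-33) + 0·57 + (0)·(-99) + (0)·(-3) + (0)·(-24) + 0·80 = 33
  c_6 = (0)·(-56) + (0)·(-33) + 1·57 + (0)·(-99) + (0)·(-3) + (1)·(-24) + 0·80 = 33
  c_7 = (-1)·(-56) + (0)·(-33) + (-2)·(57) + (-1)·(-99) + (0)·(-3) + (0)·(-24) + 0·80 = 41
Base-7 expansion of each c_i:
  c_1 = 47 = 5·7^0 + 6·7^1
  c_2 = 23 = 2·7^0 + 3·7^1
  c_3 = 27 = 6·7^0 + 3·7^1
  c_4 = 10 = 3·7^0 + 1·7^1
  c_5 = 33 = 5·7^0 + 4·7^1
  c_6 = 33 = 5·7^0 + 4·7^1
  c_7 = 41 = 6·7^0 + 5·7^1
λ_0 = (5, 2, 6, 3, 5, 5, 6)
λ_1 = (6, 3, 3, 1, 4, 4, 5)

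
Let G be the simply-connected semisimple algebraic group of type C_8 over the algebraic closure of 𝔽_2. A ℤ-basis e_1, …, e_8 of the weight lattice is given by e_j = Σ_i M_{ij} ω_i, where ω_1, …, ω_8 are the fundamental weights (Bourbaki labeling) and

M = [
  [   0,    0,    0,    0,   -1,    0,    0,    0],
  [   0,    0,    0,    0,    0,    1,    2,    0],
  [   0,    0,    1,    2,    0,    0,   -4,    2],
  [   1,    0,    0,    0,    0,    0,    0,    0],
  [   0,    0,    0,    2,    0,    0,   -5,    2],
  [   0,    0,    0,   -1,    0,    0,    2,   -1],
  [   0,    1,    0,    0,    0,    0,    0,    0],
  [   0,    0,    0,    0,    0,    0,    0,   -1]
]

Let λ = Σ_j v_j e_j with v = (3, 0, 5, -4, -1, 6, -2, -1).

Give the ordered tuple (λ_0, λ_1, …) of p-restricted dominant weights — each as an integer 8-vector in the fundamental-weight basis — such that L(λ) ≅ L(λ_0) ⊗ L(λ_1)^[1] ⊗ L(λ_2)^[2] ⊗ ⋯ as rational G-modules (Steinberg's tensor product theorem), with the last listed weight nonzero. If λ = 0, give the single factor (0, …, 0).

((1, 0, 1, 1, 0, 1, 0, 1), (0, 1, 1, 1, 0, 0, 0, 0))

Compute c_i = Σ_j M_{ij} v_j with v = (3, 0, 5, -4, -1, 6, -2, -1):
  c_1 = 0·3 + 0·0 + 0·5 + (0)·(-4) + (-1)·(-1) + 0·6 + (0)·(-2) + (0)·(-1) = 1
  c_2 = 0·3 + 0·0 + 0·5 + (0)·(-4) + (0)·(-1) + 1·6 + (2)·(-2) + (0)·(-1) = 2
  c_3 = 0·3 + 0·0 + 1·5 + (2)·(-4) + (0)·(-1) + 0·6 + (-4)·(-2) + (2)·(-1) = 3
  c_4 = 1·3 + 0·0 + 0·5 + (0)·(-4) + (0)·(-1) + 0·6 + (0)·(-2) + (0)·(-1) = 3
  c_5 = 0·3 + 0·0 + 0·5 + (2)·(-4) + (0)·(-1) + 0·6 + (-5)·(-2) + (2)·(-1) = 0
  c_6 = 0·3 + 0·0 + 0·5 + (-1)·(-4) + (0)·(-1) + 0·6 + (2)·(-2) + (-1)·(-1) = 1
  c_7 = 0·3 + 1·0 + 0·5 + (0)·(-4) + (0)·(-1) + 0·6 + (0)·(-2) + (0)·(-1) = 0
  c_8 = 0·3 + 0·0 + 0·5 + (0)·(-4) + (0)·(-1) + 0·6 + (0)·(-2) + (-1)·(-1) = 1
Base-2 expansion of each c_i:
  c_1 = 1 = 1·2^0
  c_2 = 2 = 0·2^0 + 1·2^1
  c_3 = 3 = 1·2^0 + 1·2^1
  c_4 = 3 = 1·2^0 + 1·2^1
  c_5 = 0
  c_6 = 1 = 1·2^0
  c_7 = 0
  c_8 = 1 = 1·2^0
λ_0 = (1, 0, 1, 1, 0, 1, 0, 1)
λ_1 = (0, 1, 1, 1, 0, 0, 0, 0)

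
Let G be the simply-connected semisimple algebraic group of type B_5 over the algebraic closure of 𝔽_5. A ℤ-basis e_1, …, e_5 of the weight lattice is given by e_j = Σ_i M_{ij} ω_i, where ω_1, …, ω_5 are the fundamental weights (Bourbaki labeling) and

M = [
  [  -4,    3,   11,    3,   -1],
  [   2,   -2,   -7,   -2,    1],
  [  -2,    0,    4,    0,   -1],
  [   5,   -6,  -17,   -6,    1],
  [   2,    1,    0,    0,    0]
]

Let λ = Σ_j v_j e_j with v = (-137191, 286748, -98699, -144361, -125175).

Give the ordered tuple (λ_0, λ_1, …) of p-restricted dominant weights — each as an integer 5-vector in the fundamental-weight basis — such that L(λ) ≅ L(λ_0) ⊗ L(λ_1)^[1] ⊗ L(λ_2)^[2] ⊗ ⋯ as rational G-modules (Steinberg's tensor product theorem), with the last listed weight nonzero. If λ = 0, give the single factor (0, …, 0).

((1, 2, 1, 1, 1), (2, 2, 2, 1, 3), (1, 2, 0, 2, 4), (3, 2, 3, 4, 3), (4, 0, 2, 4, 4), (4, 2, 1, 3, 3))

Compute c_i = Σ_j M_{ij} v_j with v = (-137191, 286748, -98699, -144361, -125175):
  c_1 = (-4)·(-137191) + 3·286748 + (11)·(-98699) + (3)·(-144361) + (-1)·(-125175) = 15411
  c_2 = (2)·(-137191) + (-2)·(286748) + (-7)·(-98699) + (-2)·(-144361) + (1)·(-125175) = 6562
  c_3 = (-2)·(-137191) + 0·286748 + (4)·(-98699) + (0)·(-144361) + (-1)·(-125175) = 4761
  c_4 = (5)·(-137191) + (-6)·(286748) + (-17)·(-98699) + (-6)·(-144361) + (1)·(-125175) = 12431
  c_5 = (2)·(-137191) + 1·286748 + (0)·(-98699) + (0)·(-144361) + (0)·(-125175) = 12366
Expand coordinatewise in base 5:
  c_1 = 15411 = 1·5^0 + 2·5^1 + 1·5^2 + 3·5^3 + 4·5^4 + 4·5^5
  c_2 = 6562 = 2·5^0 + 2·5^1 + 2·5^2 + 2·5^3 + 0·5^4 + 2·5^5
  c_3 = 4761 = 1·5^0 + 2·5^1 + 0·5^2 + 3·5^3 + 2·5^4 + 1·5^5
  c_4 = 12431 = 1·5^0 + 1·5^1 + 2·5^2 + 4·5^3 + 4·5^4 + 3·5^5
  c_5 = 12366 = 1·5^0 + 3·5^1 + 4·5^2 + 3·5^3 + 4·5^4 + 3·5^5
p-restricted factor λ_0 = (1, 2, 1, 1, 1)
p-restricted factor λ_1 = (2, 2, 2, 1, 3)
p-restricted factor λ_2 = (1, 2, 0, 2, 4)
p-restricted factor λ_3 = (3, 2, 3, 4, 3)
p-restricted factor λ_4 = (4, 0, 2, 4, 4)
p-restricted factor λ_5 = (4, 2, 1, 3, 3)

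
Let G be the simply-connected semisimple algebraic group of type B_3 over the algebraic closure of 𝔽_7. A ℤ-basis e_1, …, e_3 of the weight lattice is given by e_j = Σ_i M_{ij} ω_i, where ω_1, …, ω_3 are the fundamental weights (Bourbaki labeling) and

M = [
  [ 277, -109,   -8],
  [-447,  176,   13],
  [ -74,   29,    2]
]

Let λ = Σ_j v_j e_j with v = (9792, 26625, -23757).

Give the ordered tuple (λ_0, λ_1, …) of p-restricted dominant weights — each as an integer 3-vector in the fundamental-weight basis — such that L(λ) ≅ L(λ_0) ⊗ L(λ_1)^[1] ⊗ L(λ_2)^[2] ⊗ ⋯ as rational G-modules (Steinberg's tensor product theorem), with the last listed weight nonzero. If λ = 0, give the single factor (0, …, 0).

((0, 2, 3), (3, 5, 0), (6, 2, 0))

ω-coordinates c = M·v, v = (9792, 26625, -23757):
  c_1 = (277)·(9792) + (-109)·(26625) + (-8)·(-23757) = 315
  c_2 = (-447)·(9792) + (176)·(26625) + (13)·(-23757) = 135
  c_3 = (-74)·(9792) + (29)·(26625) + (2)·(-23757) = 3
Expand coordinatewise in base 7:
  c_1 = 315 = 0·7^0 + 3·7^1 + 6·7^2
  c_2 = 135 = 2·7^0 + 5·7^1 + 2·7^2
  c_3 = 3 = 3·7^0
Factor λ_0 = (0, 2, 3)
Factor λ_1 = (3, 5, 0)
Factor λ_2 = (6, 2, 0)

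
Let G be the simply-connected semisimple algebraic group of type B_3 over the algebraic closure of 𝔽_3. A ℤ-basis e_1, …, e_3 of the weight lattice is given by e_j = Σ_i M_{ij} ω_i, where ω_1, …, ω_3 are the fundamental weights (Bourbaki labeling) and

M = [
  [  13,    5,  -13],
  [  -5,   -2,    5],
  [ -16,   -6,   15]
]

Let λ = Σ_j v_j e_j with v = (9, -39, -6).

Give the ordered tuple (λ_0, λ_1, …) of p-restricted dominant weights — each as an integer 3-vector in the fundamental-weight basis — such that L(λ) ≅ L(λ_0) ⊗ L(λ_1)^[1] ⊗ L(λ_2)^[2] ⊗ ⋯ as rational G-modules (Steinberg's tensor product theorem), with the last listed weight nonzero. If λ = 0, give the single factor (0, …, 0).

((0, 0, 0), (0, 1, 0))

Converting to the ω-basis (c_i = row i of M dotted with v = (9, -39, -6)):
  c_1 = (13)·(9) + (5)·(-39) + (-13)·(-6) = 0
  c_2 = (-5)·(9) + (-2)·(-39) + (5)·(-6) = 3
  c_3 = (-16)·(9) + (-6)·(-39) + (15)·(-6) = 0
Expand coordinatewise in base 3:
  c_1 = 0
  c_2 = 3 = 0·3^0 + 1·3^1
  c_3 = 0
p-restricted factor λ_0 = (0, 0, 0)
p-restricted factor λ_1 = (0, 1, 0)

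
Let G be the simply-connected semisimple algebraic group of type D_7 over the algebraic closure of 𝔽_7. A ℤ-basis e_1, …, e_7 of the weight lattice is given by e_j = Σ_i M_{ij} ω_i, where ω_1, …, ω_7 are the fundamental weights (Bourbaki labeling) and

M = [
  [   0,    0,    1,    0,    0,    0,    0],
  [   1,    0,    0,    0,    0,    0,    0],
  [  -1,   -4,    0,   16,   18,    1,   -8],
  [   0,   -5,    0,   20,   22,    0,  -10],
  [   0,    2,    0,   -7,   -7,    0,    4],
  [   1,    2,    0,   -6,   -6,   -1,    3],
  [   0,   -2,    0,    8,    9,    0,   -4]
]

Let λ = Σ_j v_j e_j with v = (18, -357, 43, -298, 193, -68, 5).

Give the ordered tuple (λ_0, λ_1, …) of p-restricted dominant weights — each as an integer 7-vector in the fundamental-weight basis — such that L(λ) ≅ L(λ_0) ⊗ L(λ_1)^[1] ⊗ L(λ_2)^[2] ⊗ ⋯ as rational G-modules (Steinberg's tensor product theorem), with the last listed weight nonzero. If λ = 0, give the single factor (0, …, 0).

Compute c_i = Σ_j M_{ij} v_j with v = (18, -357, 43, -298, 193, -68, 5):
  c_1 = (0)·(18) + (0)·(-357) + (1)·(43) + (0)·(-298) + (0)·(193) + (0)·(-68) + (0)·(5) = 43
  c_2 = (1)·(18) + (0)·(-357) + (0)·(43) + (0)·(-298) + (0)·(193) + (0)·(-68) + (0)·(5) = 18
  c_3 = (-1)·(18) + (-4)·(-357) + (0)·(43) + (16)·(-298) + (18)·(193) + (1)·(-68) + (-8)·(5) = 8
  c_4 = (0)·(18) + (-5)·(-357) + (0)·(43) + (20)·(-298) + (22)·(193) + (0)·(-68) + (-10)·(5) = 21
  c_5 = (0)·(18) + (2)·(-357) + (0)·(43) + (-7)·(-298) + (-7)·(193) + (0)·(-68) + (4)·(5) = 41
  c_6 = (1)·(18) + (2)·(-357) + (0)·(43) + (-6)·(-298) + (-6)·(193) + (-1)·(-68) + (3)·(5) = 17
  c_7 = (0)·(18) + (-2)·(-357) + (0)·(43) + (8)·(-298) + (9)·(193) + (0)·(-68) + (-4)·(5) = 47
p = 7; digits c_i = Σ_j d_{ij}·7^j, 0 ≤ d_{ij} < 7:
  c_1 = 43 = 1·7^0 + 6·7^1
  c_2 = 18 = 4·7^0 + 2·7^1
  c_3 = 8 = 1·7^0 + 1·7^1
  c_4 = 21 = 0·7^0 + 3·7^1
  c_5 = 41 = 6·7^0 + 5·7^1
  c_6 = 17 = 3·7^0 + 2·7^1
  c_7 = 47 = 5·7^0 + 6·7^1
λ_0 = (1, 4, 1, 0, 6, 3, 5)
λ_1 = (6, 2, 1, 3, 5, 2, 6)

((1, 4, 1, 0, 6, 3, 5), (6, 2, 1, 3, 5, 2, 6))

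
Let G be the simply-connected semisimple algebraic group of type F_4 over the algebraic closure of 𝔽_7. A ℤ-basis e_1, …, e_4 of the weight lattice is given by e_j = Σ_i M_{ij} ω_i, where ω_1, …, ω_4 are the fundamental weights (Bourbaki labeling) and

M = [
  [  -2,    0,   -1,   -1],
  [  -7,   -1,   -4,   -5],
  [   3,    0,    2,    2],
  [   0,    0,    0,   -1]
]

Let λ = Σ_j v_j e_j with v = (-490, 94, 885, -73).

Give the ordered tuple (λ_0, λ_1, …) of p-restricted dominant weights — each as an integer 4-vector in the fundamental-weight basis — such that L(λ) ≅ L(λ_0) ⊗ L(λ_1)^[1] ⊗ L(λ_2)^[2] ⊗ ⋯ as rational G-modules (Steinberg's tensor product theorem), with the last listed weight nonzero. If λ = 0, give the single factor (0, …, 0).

((0, 0, 0, 3), (3, 2, 1, 3), (3, 3, 3, 1))

Converting to the ω-basis (c_i = row i of M dotted with v = (-490, 94, 885, -73)):
  c_1 = (-2)·(-490) + 0·94 + (-1)·(885) + (-1)·(-73) = 168
  c_2 = (-7)·(-490) + (-1)·(94) + (-4)·(885) + (-5)·(-73) = 161
  c_3 = (3)·(-490) + 0·94 + 2·885 + (2)·(-73) = 154
  c_4 = (0)·(-490) + 0·94 + 0·885 + (-1)·(-73) = 73
Base-7 expansion of each c_i:
  c_1 = 168 = 0·7^0 + 3·7^1 + 3·7^2
  c_2 = 161 = 0·7^0 + 2·7^1 + 3·7^2
  c_3 = 154 = 0·7^0 + 1·7^1 + 3·7^2
  c_4 = 73 = 3·7^0 + 3·7^1 + 1·7^2
λ_0 = (0, 0, 0, 3)
λ_1 = (3, 2, 1, 3)
λ_2 = (3, 3, 3, 1)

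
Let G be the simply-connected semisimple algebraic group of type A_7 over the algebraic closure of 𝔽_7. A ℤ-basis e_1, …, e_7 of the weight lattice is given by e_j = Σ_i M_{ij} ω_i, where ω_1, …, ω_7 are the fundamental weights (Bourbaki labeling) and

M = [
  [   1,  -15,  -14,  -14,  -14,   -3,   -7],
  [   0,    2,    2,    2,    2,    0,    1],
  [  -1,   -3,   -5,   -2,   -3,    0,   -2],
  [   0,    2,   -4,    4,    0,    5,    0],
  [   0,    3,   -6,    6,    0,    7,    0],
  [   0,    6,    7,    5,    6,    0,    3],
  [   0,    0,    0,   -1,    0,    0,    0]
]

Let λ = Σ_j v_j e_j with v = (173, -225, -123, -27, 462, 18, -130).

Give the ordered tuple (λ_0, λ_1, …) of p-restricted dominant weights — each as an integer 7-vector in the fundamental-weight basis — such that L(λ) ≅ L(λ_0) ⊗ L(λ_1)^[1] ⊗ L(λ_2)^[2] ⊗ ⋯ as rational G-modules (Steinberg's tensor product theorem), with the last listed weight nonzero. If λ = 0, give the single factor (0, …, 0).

((1, 2, 3, 3, 6, 1, 6), (5, 6, 6, 3, 3, 5, 3))

Compute c_i = Σ_j M_{ij} v_j with v = (173, -225, -123, -27, 462, 18, -130):
  c_1 = 1*173 + -15*-225 + -14*-123 + -14*-27 + -14*462 + -3*18 + -7*-130 = 36
  c_2 = 0*173 + 2*-225 + 2*-123 + 2*-27 + 2*462 + 0*18 + 1*-130 = 44
  c_3 = -1*173 + -3*-225 + -5*-123 + -2*-27 + -3*462 + 0*18 + -2*-130 = 45
  c_4 = 0*173 + 2*-225 + -4*-123 + 4*-27 + 0*462 + 5*18 + 0*-130 = 24
  c_5 = 0*173 + 3*-225 + -6*-123 + 6*-27 + 0*462 + 7*18 + 0*-130 = 27
  c_6 = 0*173 + 6*-225 + 7*-123 + 5*-27 + 6*462 + 0*18 + 3*-130 = 36
  c_7 = 0*173 + 0*-225 + 0*-123 + -1*-27 + 0*462 + 0*18 + 0*-130 = 27
Expand coordinatewise in base 7:
  c_1 = 36 = 1·7^0 + 5·7^1
  c_2 = 44 = 2·7^0 + 6·7^1
  c_3 = 45 = 3·7^0 + 6·7^1
  c_4 = 24 = 3·7^0 + 3·7^1
  c_5 = 27 = 6·7^0 + 3·7^1
  c_6 = 36 = 1·7^0 + 5·7^1
  c_7 = 27 = 6·7^0 + 3·7^1
p-restricted factor λ_0 = (1, 2, 3, 3, 6, 1, 6)
p-restricted factor λ_1 = (5, 6, 6, 3, 3, 5, 3)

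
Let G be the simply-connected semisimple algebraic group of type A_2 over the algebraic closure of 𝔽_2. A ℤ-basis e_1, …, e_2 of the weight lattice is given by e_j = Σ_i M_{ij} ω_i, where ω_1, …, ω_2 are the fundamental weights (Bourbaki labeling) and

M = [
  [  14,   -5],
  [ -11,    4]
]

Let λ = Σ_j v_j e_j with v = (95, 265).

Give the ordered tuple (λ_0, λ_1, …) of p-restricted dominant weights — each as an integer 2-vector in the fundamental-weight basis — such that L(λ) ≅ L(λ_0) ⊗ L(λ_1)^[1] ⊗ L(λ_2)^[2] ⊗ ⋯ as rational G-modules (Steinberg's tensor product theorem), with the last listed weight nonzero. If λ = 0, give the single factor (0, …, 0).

((1, 1), (0, 1), (1, 1), (0, 1))

Change of basis e → ω: c = M·v where v = (95, 265):
  c_1 = 14·95 + (-5)·(265) = 5
  c_2 = (-11)·(95) + 4·265 = 15
Writing each c_i in base p = 2:
  c_1 = 5 = 1·2^0 + 0·2^1 + 1·2^2
  c_2 = 15 = 1·2^0 + 1·2^1 + 1·2^2 + 1·2^3
p-restricted factor λ_0 = (1, 1)
p-restricted factor λ_1 = (0, 1)
p-restricted factor λ_2 = (1, 1)
p-restricted factor λ_3 = (0, 1)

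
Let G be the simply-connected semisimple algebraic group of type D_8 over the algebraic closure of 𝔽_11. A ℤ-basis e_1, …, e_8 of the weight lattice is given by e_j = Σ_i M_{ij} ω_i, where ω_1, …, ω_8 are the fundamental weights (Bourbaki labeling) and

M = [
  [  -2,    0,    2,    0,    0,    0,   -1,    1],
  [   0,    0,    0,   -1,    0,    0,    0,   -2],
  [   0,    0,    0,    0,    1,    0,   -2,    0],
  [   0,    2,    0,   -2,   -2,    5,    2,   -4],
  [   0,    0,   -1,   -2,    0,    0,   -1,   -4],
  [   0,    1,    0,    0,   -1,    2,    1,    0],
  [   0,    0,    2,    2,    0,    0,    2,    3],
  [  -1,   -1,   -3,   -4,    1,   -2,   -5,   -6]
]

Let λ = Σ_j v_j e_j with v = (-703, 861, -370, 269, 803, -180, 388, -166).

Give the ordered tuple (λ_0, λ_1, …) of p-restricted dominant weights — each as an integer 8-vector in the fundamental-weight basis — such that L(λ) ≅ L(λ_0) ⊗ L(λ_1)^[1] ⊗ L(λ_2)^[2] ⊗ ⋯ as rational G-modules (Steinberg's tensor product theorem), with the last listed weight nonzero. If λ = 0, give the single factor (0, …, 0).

Converting to the ω-basis (c_i = row i of M dotted with v = (-703, 861, -370, 269, 803, -180, 388, -166)):
  c_1 = (-2)·(-703) + (0)·(861) + (2)·(-370) + (0)·(269) + (0)·(803) + (0)·(-180) + (-1)·(388) + (1)·(-166) = 112
  c_2 = (0)·(-703) + (0)·(861) + (0)·(-370) + (-1)·(269) + (0)·(803) + (0)·(-180) + (0)·(388) + (-2)·(-166) = 63
  c_3 = (0)·(-703) + (0)·(861) + (0)·(-370) + (0)·(269) + (1)·(803) + (0)·(-180) + (-2)·(388) + (0)·(-166) = 27
  c_4 = (0)·(-703) + (2)·(861) + (0)·(-370) + (-2)·(269) + (-2)·(803) + (5)·(-180) + (2)·(388) + (-4)·(-166) = 118
  c_5 = (0)·(-703) + (0)·(861) + (-1)·(-370) + (-2)·(269) + (0)·(803) + (0)·(-180) + (-1)·(388) + (-4)·(-166) = 108
  c_6 = (0)·(-703) + (1)·(861) + (0)·(-370) + (0)·(269) + (-1)·(803) + (2)·(-180) + (1)·(388) + (0)·(-166) = 86
  c_7 = (0)·(-703) + (0)·(861) + (2)·(-370) + (2)·(269) + (0)·(803) + (0)·(-180) + (2)·(388) + (3)·(-166) = 76
  c_8 = (-1)·(-703) + (-1)·(861) + (-3)·(-370) + (-4)·(269) + (1)·(803) + (-2)·(-180) + (-5)·(388) + (-6)·(-166) = 95
Expand coordinatewise in base 11:
  c_1 = 112 = 2·11^0 + 10·11^1
  c_2 = 63 = 8·11^0 + 5·11^1
  c_3 = 27 = 5·11^0 + 2·11^1
  c_4 = 118 = 8·11^0 + 10·11^1
  c_5 = 108 = 9·11^0 + 9·11^1
  c_6 = 86 = 9·11^0 + 7·11^1
  c_7 = 76 = 10·11^0 + 6·11^1
  c_8 = 95 = 7·11^0 + 8·11^1
Factor λ_0 = (2, 8, 5, 8, 9, 9, 10, 7)
Factor λ_1 = (10, 5, 2, 10, 9, 7, 6, 8)

((2, 8, 5, 8, 9, 9, 10, 7), (10, 5, 2, 10, 9, 7, 6, 8))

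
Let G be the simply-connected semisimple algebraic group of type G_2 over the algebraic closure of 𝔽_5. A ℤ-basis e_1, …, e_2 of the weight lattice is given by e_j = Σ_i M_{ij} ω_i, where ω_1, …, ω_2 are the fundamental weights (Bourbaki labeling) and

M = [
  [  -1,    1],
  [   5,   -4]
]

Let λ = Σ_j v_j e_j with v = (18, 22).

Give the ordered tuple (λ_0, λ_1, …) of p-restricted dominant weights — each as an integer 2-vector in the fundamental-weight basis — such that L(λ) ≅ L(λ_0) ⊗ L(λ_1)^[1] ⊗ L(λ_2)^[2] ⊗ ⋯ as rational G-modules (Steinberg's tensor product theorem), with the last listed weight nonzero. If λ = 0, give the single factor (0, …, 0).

((4, 2),)

Compute c_i = Σ_j M_{ij} v_j with v = (18, 22):
  c_1 = -1*18 + 1*22 = 4
  c_2 = 5*18 + -4*22 = 2
p = 5; digits c_i = Σ_j d_{ij}·5^j, 0 ≤ d_{ij} < 5:
  c_1 = 4 = 4·5^0
  c_2 = 2 = 2·5^0
p-restricted factor λ_0 = (4, 2)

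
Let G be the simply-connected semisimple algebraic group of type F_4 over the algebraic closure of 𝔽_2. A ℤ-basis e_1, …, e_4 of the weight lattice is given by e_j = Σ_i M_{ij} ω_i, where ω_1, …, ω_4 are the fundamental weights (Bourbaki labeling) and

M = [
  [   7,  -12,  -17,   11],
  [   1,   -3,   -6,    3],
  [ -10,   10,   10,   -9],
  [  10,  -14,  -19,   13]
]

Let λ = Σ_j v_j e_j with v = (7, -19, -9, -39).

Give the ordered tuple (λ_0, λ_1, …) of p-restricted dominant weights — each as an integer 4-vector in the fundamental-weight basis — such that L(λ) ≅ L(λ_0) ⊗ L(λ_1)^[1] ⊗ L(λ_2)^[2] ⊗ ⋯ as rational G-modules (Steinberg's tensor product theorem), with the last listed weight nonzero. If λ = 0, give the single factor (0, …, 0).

((1, 1, 1, 0),)

In the fundamental-weight basis, λ has coordinates c = M·v (v = (7, -19, -9, -39)):
  c_1 = (7)·(7) + (-12)·(-19) + (-17)·(-9) + (11)·(-39) = 1
  c_2 = (1)·(7) + (-3)·(-19) + (-6)·(-9) + (3)·(-39) = 1
  c_3 = (-10)·(7) + (10)·(-19) + (10)·(-9) + (-9)·(-39) = 1
  c_4 = (10)·(7) + (-14)·(-19) + (-19)·(-9) + (13)·(-39) = 0
Writing each c_i in base p = 2:
  c_1 = 1 = 1·2^0
  c_2 = 1 = 1·2^0
  c_3 = 1 = 1·2^0
  c_4 = 0
Factor λ_0 = (1, 1, 1, 0)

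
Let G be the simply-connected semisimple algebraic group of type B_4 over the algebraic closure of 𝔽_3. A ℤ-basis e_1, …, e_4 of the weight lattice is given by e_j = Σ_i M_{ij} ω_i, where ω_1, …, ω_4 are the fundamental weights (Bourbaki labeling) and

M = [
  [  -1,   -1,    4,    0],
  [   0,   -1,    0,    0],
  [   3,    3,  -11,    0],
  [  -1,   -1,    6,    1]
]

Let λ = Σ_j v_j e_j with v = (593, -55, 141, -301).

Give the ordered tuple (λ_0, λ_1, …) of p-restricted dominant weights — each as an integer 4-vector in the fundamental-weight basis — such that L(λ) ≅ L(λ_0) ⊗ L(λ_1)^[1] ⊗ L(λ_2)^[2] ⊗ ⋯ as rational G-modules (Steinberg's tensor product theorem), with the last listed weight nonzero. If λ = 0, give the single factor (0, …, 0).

((2, 1, 0, 1), (2, 0, 0, 2), (2, 0, 1, 0), (0, 2, 2, 0))

Converting to the ω-basis (c_i = row i of M dotted with v = (593, -55, 141, -301)):
  c_1 = (-1)·(593) + (-1)·(-55) + (4)·(141) + (0)·(-301) = 26
  c_2 = (0)·(593) + (-1)·(-55) + (0)·(141) + (0)·(-301) = 55
  c_3 = (3)·(593) + (3)·(-55) + (-11)·(141) + (0)·(-301) = 63
  c_4 = (-1)·(593) + (-1)·(-55) + (6)·(141) + (1)·(-301) = 7
Base-3 expansion of each c_i:
  c_1 = 26 = 2·3^0 + 2·3^1 + 2·3^2
  c_2 = 55 = 1·3^0 + 0·3^1 + 0·3^2 + 2·3^3
  c_3 = 63 = 0·3^0 + 0·3^1 + 1·3^2 + 2·3^3
  c_4 = 7 = 1·3^0 + 2·3^1
p-restricted factor λ_0 = (2, 1, 0, 1)
p-restricted factor λ_1 = (2, 0, 0, 2)
p-restricted factor λ_2 = (2, 0, 1, 0)
p-restricted factor λ_3 = (0, 2, 2, 0)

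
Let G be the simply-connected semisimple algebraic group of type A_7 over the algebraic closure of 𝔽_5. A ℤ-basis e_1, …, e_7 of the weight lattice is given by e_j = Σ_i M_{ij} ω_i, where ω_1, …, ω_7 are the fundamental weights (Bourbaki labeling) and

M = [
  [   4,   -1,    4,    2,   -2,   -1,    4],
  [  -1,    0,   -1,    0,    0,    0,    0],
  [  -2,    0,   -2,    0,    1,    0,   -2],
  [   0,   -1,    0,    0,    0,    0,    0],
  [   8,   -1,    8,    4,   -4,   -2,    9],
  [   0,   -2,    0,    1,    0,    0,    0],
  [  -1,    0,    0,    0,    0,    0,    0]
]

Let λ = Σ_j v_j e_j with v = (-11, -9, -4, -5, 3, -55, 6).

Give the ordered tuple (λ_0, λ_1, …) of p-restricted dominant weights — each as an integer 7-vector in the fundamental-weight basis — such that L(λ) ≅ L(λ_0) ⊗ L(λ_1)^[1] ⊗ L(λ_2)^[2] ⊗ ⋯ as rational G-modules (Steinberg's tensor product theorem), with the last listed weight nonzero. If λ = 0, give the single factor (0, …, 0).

Converting to the ω-basis (c_i = row i of M dotted with v = (-11, -9, -4, -5, 3, -55, 6)):
  c_1 = (4)·(-11) + (-1)·(-9) + (4)·(-4) + (2)·(-5) + (-2)·(3) + (-1)·(-55) + (4)·(6) = 12
  c_2 = (-1)·(-11) + (0)·(-9) + (-1)·(-4) + (0)·(-5) + (0)·(3) + (0)·(-55) + (0)·(6) = 15
  c_3 = (-2)·(-11) + (0)·(-9) + (-2)·(-4) + (0)·(-5) + (1)·(3) + (0)·(-55) + (-2)·(6) = 21
  c_4 = (0)·(-11) + (-1)·(-9) + (0)·(-4) + (0)·(-5) + (0)·(3) + (0)·(-55) + (0)·(6) = 9
  c_5 = (8)·(-11) + (-1)·(-9) + (8)·(-4) + (4)·(-5) + (-4)·(3) + (-2)·(-55) + (9)·(6) = 21
  c_6 = (0)·(-11) + (-2)·(-9) + (0)·(-4) + (1)·(-5) + (0)·(3) + (0)·(-55) + (0)·(6) = 13
  c_7 = (-1)·(-11) + (0)·(-9) + (0)·(-4) + (0)·(-5) + (0)·(3) + (0)·(-55) + (0)·(6) = 11
p = 5; digits c_i = Σ_j d_{ij}·5^j, 0 ≤ d_{ij} < 5:
  c_1 = 12 = 2·5^0 + 2·5^1
  c_2 = 15 = 0·5^0 + 3·5^1
  c_3 = 21 = 1·5^0 + 4·5^1
  c_4 = 9 = 4·5^0 + 1·5^1
  c_5 = 21 = 1·5^0 + 4·5^1
  c_6 = 13 = 3·5^0 + 2·5^1
  c_7 = 11 = 1·5^0 + 2·5^1
Factor λ_0 = (2, 0, 1, 4, 1, 3, 1)
Factor λ_1 = (2, 3, 4, 1, 4, 2, 2)

((2, 0, 1, 4, 1, 3, 1), (2, 3, 4, 1, 4, 2, 2))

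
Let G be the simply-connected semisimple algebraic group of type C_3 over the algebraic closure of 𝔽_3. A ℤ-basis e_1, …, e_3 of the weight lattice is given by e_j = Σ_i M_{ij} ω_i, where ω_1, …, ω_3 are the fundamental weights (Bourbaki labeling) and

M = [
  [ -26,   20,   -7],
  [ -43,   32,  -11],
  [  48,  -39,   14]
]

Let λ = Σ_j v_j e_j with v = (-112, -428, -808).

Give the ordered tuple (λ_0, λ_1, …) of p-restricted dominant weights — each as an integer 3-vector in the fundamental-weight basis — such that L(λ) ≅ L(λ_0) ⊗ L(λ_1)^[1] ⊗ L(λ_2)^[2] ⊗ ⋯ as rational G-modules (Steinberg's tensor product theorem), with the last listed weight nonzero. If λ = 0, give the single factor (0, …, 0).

ω-coordinates c = M·v, v = (-112, -428, -808):
  c_1 = (-26)·(-112) + (20)·(-428) + (-7)·(-808) = 8
  c_2 = (-43)·(-112) + (32)·(-428) + (-11)·(-808) = 8
  c_3 = (48)·(-112) + (-39)·(-428) + (14)·(-808) = 4
Writing each c_i in base p = 3:
  c_1 = 8 = 2·3^0 + 2·3^1
  c_2 = 8 = 2·3^0 + 2·3^1
  c_3 = 4 = 1·3^0 + 1·3^1
p-restricted factor λ_0 = (2, 2, 1)
p-restricted factor λ_1 = (2, 2, 1)

((2, 2, 1), (2, 2, 1))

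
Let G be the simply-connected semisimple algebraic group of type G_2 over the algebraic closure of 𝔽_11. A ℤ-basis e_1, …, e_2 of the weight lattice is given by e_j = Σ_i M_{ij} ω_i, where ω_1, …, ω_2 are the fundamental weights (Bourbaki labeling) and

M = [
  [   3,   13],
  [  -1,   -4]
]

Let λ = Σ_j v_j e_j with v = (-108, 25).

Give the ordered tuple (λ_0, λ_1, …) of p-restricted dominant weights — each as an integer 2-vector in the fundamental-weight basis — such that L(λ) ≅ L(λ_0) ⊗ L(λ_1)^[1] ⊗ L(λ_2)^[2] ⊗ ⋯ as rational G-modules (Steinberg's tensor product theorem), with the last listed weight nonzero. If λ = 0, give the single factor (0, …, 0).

Change of basis e → ω: c = M·v where v = (-108, 25):
  c_1 = (3)·(-108) + 13·25 = 1
  c_2 = (-1)·(-108) + (-4)·(25) = 8
p = 11; digits c_i = Σ_j d_{ij}·11^j, 0 ≤ d_{ij} < 11:
  c_1 = 1 = 1·11^0
  c_2 = 8 = 8·11^0
p-restricted factor λ_0 = (1, 8)

((1, 8),)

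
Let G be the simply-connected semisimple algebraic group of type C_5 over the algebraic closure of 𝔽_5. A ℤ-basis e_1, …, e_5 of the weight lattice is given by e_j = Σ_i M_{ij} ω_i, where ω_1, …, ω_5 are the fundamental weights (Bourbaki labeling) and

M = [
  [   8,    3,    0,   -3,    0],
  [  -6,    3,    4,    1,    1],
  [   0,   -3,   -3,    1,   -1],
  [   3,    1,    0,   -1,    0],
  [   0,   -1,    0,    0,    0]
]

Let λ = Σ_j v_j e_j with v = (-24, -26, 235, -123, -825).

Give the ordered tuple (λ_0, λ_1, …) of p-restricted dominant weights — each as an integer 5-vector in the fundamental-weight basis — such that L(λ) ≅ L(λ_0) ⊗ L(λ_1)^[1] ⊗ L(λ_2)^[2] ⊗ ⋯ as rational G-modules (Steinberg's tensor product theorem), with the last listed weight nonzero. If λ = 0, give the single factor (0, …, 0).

Converting to the ω-basis (c_i = row i of M dotted with v = (-24, -26, 235, -123, -825)):
  c_1 = (8)·(-24) + (3)·(-26) + 0·235 + (-3)·(-123) + (0)·(-825) = 99
  c_2 = (-6)·(-24) + (3)·(-26) + 4·235 + (1)·(-123) + (1)·(-825) = 58
  c_3 = (0)·(-24) + (-3)·(-26) + (-3)·(235) + (1)·(-123) + (-1)·(-825) = 75
  c_4 = (3)·(-24) + (1)·(-26) + 0·235 + (-1)·(-123) + (0)·(-825) = 25
  c_5 = (0)·(-24) + (-1)·(-26) + 0·235 + (0)·(-123) + (0)·(-825) = 26
Expand coordinatewise in base 5:
  c_1 = 99 = 4·5^0 + 4·5^1 + 3·5^2
  c_2 = 58 = 3·5^0 + 1·5^1 + 2·5^2
  c_3 = 75 = 0·5^0 + 0·5^1 + 3·5^2
  c_4 = 25 = 0·5^0 + 0·5^1 + 1·5^2
  c_5 = 26 = 1·5^0 + 0·5^1 + 1·5^2
Factor λ_0 = (4, 3, 0, 0, 1)
Factor λ_1 = (4, 1, 0, 0, 0)
Factor λ_2 = (3, 2, 3, 1, 1)

((4, 3, 0, 0, 1), (4, 1, 0, 0, 0), (3, 2, 3, 1, 1))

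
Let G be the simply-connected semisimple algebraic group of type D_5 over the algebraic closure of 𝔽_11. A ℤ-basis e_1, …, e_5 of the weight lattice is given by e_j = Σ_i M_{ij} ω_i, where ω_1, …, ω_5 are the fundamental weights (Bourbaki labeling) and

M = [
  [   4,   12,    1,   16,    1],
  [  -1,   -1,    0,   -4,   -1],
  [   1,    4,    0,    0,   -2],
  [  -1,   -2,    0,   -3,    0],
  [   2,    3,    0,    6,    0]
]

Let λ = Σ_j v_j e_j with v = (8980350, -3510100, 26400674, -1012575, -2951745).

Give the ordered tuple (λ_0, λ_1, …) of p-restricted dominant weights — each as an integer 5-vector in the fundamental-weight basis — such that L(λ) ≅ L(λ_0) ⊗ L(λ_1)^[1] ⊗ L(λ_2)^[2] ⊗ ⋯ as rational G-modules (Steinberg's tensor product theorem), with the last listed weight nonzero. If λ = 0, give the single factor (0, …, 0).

Converting to the ω-basis (c_i = row i of M dotted with v = (8980350, -3510100, 26400674, -1012575, -2951745)):
  c_1 = (4)·(8980350) + (12)·(-3510100) + (1)·(26400674) + (16)·(-1012575) + (1)·(-2951745) = 1047929
  c_2 = (-1)·(8980350) + (-1)·(-3510100) + (0)·(26400674) + (-4)·(-1012575) + (-1)·(-2951745) = 1531795
  c_3 = (1)·(8980350) + (4)·(-3510100) + (0)·(26400674) + (0)·(-1012575) + (-2)·(-2951745) = 843440
  c_4 = (-1)·(8980350) + (-2)·(-3510100) + (0)·(26400674) + (-3)·(-1012575) + (0)·(-2951745) = 1077575
  c_5 = (2)·(8980350) + (3)·(-3510100) + (0)·(26400674) + (6)·(-1012575) + (0)·(-2951745) = 1354950
Expand coordinatewise in base 11:
  c_1 = 1047929 = 3·11^0 + 6·11^1 + 3·11^2 + 6·11^3 + 5·11^4 + 6·11^5
  c_2 = 1531795 = 1·11^0 + 5·11^1 + 9·11^2 + 6·11^3 + 5·11^4 + 9·11^5
  c_3 = 843440 = 4·11^0 + 6·11^1 + 7·11^2 + 6·11^3 + 2·11^4 + 5·11^5
  c_4 = 1077575 = 4·11^0 + 6·11^1 + 6·11^2 + 6·11^3 + 7·11^4 + 6·11^5
  c_5 = 1354950 = 3·11^0 + 10·11^1 + 10·11^2 + 5·11^3 + 4·11^4 + 8·11^5
p-restricted factor λ_0 = (3, 1, 4, 4, 3)
p-restricted factor λ_1 = (6, 5, 6, 6, 10)
p-restricted factor λ_2 = (3, 9, 7, 6, 10)
p-restricted factor λ_3 = (6, 6, 6, 6, 5)
p-restricted factor λ_4 = (5, 5, 2, 7, 4)
p-restricted factor λ_5 = (6, 9, 5, 6, 8)

((3, 1, 4, 4, 3), (6, 5, 6, 6, 10), (3, 9, 7, 6, 10), (6, 6, 6, 6, 5), (5, 5, 2, 7, 4), (6, 9, 5, 6, 8))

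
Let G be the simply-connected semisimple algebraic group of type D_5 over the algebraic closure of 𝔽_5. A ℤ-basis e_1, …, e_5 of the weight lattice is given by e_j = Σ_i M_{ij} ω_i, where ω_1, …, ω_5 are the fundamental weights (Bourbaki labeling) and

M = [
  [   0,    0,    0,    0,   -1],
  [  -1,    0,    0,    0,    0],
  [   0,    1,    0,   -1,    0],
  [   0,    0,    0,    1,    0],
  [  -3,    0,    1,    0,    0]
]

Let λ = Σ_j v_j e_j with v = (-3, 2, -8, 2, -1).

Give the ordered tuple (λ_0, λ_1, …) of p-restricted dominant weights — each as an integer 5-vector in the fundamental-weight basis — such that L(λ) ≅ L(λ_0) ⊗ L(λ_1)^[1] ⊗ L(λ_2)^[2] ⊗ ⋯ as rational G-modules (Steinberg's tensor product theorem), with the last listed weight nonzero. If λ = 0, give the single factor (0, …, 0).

ω-coordinates c = M·v, v = (-3, 2, -8, 2, -1):
  c_1 = (0)·(-3) + (0)·(2) + (0)·(-8) + (0)·(2) + (-1)·(-1) = 1
  c_2 = (-1)·(-3) + (0)·(2) + (0)·(-8) + (0)·(2) + (0)·(-1) = 3
  c_3 = (0)·(-3) + (1)·(2) + (0)·(-8) + (-1)·(2) + (0)·(-1) = 0
  c_4 = (0)·(-3) + (0)·(2) + (0)·(-8) + (1)·(2) + (0)·(-1) = 2
  c_5 = (-3)·(-3) + (0)·(2) + (1)·(-8) + (0)·(2) + (0)·(-1) = 1
Writing each c_i in base p = 5:
  c_1 = 1 = 1·5^0
  c_2 = 3 = 3·5^0
  c_3 = 0
  c_4 = 2 = 2·5^0
  c_5 = 1 = 1·5^0
λ_0 = (1, 3, 0, 2, 1)

((1, 3, 0, 2, 1),)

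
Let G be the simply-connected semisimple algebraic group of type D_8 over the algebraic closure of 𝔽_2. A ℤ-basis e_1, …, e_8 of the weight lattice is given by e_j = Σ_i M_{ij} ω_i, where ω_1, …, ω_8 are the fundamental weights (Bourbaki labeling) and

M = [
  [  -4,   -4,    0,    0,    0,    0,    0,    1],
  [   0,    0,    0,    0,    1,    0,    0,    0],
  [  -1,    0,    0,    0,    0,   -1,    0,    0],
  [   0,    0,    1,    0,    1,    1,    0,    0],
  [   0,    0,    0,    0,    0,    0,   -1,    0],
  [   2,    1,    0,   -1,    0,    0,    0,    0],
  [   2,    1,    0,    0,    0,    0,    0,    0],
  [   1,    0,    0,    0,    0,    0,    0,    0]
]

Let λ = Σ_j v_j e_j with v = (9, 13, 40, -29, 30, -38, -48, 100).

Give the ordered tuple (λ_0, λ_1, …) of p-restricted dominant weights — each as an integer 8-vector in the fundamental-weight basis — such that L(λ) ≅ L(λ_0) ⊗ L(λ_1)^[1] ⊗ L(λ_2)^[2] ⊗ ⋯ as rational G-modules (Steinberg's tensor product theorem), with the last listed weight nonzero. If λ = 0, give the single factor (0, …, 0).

ω-coordinates c = M·v, v = (9, 13, 40, -29, 30, -38, -48, 100):
  c_1 = -4*9 + -4*13 + 0*40 + 0*-29 + 0*30 + 0*-38 + 0*-48 + 1*100 = 12
  c_2 = 0*9 + 0*13 + 0*40 + 0*-29 + 1*30 + 0*-38 + 0*-48 + 0*100 = 30
  c_3 = -1*9 + 0*13 + 0*40 + 0*-29 + 0*30 + -1*-38 + 0*-48 + 0*100 = 29
  c_4 = 0*9 + 0*13 + 1*40 + 0*-29 + 1*30 + 1*-38 + 0*-48 + 0*100 = 32
  c_5 = 0*9 + 0*13 + 0*40 + 0*-29 + 0*30 + 0*-38 + -1*-48 + 0*100 = 48
  c_6 = 2*9 + 1*13 + 0*40 + -1*-29 + 0*30 + 0*-38 + 0*-48 + 0*100 = 60
  c_7 = 2*9 + 1*13 + 0*40 + 0*-29 + 0*30 + 0*-38 + 0*-48 + 0*100 = 31
  c_8 = 1*9 + 0*13 + 0*40 + 0*-29 + 0*30 + 0*-38 + 0*-48 + 0*100 = 9
Base-2 expansion of each c_i:
  c_1 = 12 = 0·2^0 + 0·2^1 + 1·2^2 + 1·2^3
  c_2 = 30 = 0·2^0 + 1·2^1 + 1·2^2 + 1·2^3 + 1·2^4
  c_3 = 29 = 1·2^0 + 0·2^1 + 1·2^2 + 1·2^3 + 1·2^4
  c_4 = 32 = 0·2^0 + 0·2^1 + 0·2^2 + 0·2^3 + 0·2^4 + 1·2^5
  c_5 = 48 = 0·2^0 + 0·2^1 + 0·2^2 + 0·2^3 + 1·2^4 + 1·2^5
  c_6 = 60 = 0·2^0 + 0·2^1 + 1·2^2 + 1·2^3 + 1·2^4 + 1·2^5
  c_7 = 31 = 1·2^0 + 1·2^1 + 1·2^2 + 1·2^3 + 1·2^4
  c_8 = 9 = 1·2^0 + 0·2^1 + 0·2^2 + 1·2^3
λ_0 = (0, 0, 1, 0, 0, 0, 1, 1)
λ_1 = (0, 1, 0, 0, 0, 0, 1, 0)
λ_2 = (1, 1, 1, 0, 0, 1, 1, 0)
λ_3 = (1, 1, 1, 0, 0, 1, 1, 1)
λ_4 = (0, 1, 1, 0, 1, 1, 1, 0)
λ_5 = (0, 0, 0, 1, 1, 1, 0, 0)

((0, 0, 1, 0, 0, 0, 1, 1), (0, 1, 0, 0, 0, 0, 1, 0), (1, 1, 1, 0, 0, 1, 1, 0), (1, 1, 1, 0, 0, 1, 1, 1), (0, 1, 1, 0, 1, 1, 1, 0), (0, 0, 0, 1, 1, 1, 0, 0))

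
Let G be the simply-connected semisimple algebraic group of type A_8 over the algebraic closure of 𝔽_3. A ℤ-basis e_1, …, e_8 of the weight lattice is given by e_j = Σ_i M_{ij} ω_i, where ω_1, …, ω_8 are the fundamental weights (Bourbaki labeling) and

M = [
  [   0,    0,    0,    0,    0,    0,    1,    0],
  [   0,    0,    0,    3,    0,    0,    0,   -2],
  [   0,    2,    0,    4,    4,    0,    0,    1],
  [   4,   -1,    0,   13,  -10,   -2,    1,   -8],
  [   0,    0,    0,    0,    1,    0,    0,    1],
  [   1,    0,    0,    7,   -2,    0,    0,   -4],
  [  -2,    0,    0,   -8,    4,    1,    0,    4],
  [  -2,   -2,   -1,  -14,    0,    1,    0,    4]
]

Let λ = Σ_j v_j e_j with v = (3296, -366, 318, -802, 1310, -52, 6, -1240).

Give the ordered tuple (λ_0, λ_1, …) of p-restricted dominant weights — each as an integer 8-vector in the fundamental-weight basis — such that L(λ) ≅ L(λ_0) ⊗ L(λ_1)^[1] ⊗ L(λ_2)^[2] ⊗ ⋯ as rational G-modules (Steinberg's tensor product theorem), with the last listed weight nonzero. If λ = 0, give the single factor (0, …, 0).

Change of basis e → ω: c = M·v where v = (3296, -366, 318, -802, 1310, -52, 6, -1240):
  c_1 = 0*3296 + 0*-366 + 0*318 + 0*-802 + 0*1310 + 0*-52 + 1*6 + 0*-1240 = 6
  c_2 = 0*3296 + 0*-366 + 0*318 + 3*-802 + 0*1310 + 0*-52 + 0*6 + -2*-1240 = 74
  c_3 = 0*3296 + 2*-366 + 0*318 + 4*-802 + 4*1310 + 0*-52 + 0*6 + 1*-1240 = 60
  c_4 = 4*3296 + -1*-366 + 0*318 + 13*-802 + -10*1310 + -2*-52 + 1*6 + -8*-1240 = 54
  c_5 = 0*3296 + 0*-366 + 0*318 + 0*-802 + 1*1310 + 0*-52 + 0*6 + 1*-1240 = 70
  c_6 = 1*3296 + 0*-366 + 0*318 + 7*-802 + -2*1310 + 0*-52 + 0*6 + -4*-1240 = 22
  c_7 = -2*3296 + 0*-366 + 0*318 + -8*-802 + 4*1310 + 1*-52 + 0*6 + 4*-1240 = 52
  c_8 = -2*3296 + -2*-366 + -1*318 + -14*-802 + 0*1310 + 1*-52 + 0*6 + 4*-1240 = 38
Writing each c_i in base p = 3:
  c_1 = 6 = 0·3^0 + 2·3^1
  c_2 = 74 = 2·3^0 + 0·3^1 + 2·3^2 + 2·3^3
  c_3 = 60 = 0·3^0 + 2·3^1 + 0·3^2 + 2·3^3
  c_4 = 54 = 0·3^0 + 0·3^1 + 0·3^2 + 2·3^3
  c_5 = 70 = 1·3^0 + 2·3^1 + 1·3^2 + 2·3^3
  c_6 = 22 = 1·3^0 + 1·3^1 + 2·3^2
  c_7 = 52 = 1·3^0 + 2·3^1 + 2·3^2 + 1·3^3
  c_8 = 38 = 2·3^0 + 0·3^1 + 1·3^2 + 1·3^3
p-restricted factor λ_0 = (0, 2, 0, 0, 1, 1, 1, 2)
p-restricted factor λ_1 = (2, 0, 2, 0, 2, 1, 2, 0)
p-restricted factor λ_2 = (0, 2, 0, 0, 1, 2, 2, 1)
p-restricted factor λ_3 = (0, 2, 2, 2, 2, 0, 1, 1)

((0, 2, 0, 0, 1, 1, 1, 2), (2, 0, 2, 0, 2, 1, 2, 0), (0, 2, 0, 0, 1, 2, 2, 1), (0, 2, 2, 2, 2, 0, 1, 1))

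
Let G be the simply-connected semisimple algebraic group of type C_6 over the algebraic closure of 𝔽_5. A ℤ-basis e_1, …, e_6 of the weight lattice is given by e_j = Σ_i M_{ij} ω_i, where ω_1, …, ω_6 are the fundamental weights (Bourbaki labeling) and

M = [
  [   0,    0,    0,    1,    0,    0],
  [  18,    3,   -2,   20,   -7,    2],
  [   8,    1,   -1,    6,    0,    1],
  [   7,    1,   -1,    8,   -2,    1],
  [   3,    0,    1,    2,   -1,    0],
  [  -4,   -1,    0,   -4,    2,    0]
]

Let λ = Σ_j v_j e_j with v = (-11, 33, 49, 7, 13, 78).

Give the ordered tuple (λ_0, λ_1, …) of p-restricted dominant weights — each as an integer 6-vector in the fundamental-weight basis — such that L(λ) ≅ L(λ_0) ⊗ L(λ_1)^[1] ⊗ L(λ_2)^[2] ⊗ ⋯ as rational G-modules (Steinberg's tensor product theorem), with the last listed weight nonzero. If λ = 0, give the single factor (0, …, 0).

ω-coordinates c = M·v, v = (-11, 33, 49, 7, 13, 78):
  c_1 = (0)·(-11) + 0·33 + 0·49 + 1·7 + 0·13 + 0·78 = 7
  c_2 = (18)·(-11) + 3·33 + (-2)·(49) + 20·7 + (-7)·(13) + 2·78 = 8
  c_3 = (8)·(-11) + 1·33 + (-1)·(49) + 6·7 + 0·13 + 1·78 = 16
  c_4 = (7)·(-11) + 1·33 + (-1)·(49) + 8·7 + (-2)·(13) + 1·78 = 15
  c_5 = (3)·(-11) + 0·33 + 1·49 + 2·7 + (-1)·(13) + 0·78 = 17
  c_6 = (-4)·(-11) + (-1)·(33) + 0·49 + (-4)·(7) + 2·13 + 0·78 = 9
Base-5 expansion of each c_i:
  c_1 = 7 = 2·5^0 + 1·5^1
  c_2 = 8 = 3·5^0 + 1·5^1
  c_3 = 16 = 1·5^0 + 3·5^1
  c_4 = 15 = 0·5^0 + 3·5^1
  c_5 = 17 = 2·5^0 + 3·5^1
  c_6 = 9 = 4·5^0 + 1·5^1
p-restricted factor λ_0 = (2, 3, 1, 0, 2, 4)
p-restricted factor λ_1 = (1, 1, 3, 3, 3, 1)

((2, 3, 1, 0, 2, 4), (1, 1, 3, 3, 3, 1))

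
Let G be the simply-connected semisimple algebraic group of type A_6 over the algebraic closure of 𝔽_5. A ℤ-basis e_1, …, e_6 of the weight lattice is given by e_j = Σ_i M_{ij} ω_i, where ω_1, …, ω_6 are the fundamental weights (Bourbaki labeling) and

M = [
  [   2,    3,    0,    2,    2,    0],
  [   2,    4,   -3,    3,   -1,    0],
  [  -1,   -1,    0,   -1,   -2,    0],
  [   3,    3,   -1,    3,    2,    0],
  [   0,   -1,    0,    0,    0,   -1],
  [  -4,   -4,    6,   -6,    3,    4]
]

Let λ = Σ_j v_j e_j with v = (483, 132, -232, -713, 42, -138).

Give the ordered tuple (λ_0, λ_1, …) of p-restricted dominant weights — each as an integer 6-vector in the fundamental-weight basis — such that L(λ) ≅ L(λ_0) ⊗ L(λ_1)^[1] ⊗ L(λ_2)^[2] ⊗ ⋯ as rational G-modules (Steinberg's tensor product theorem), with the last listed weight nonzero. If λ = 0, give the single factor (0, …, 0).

ω-coordinates c = M·v, v = (483, 132, -232, -713, 42, -138):
  c_1 = 2*483 + 3*132 + 0*-232 + 2*-713 + 2*42 + 0*-138 = 20
  c_2 = 2*483 + 4*132 + -3*-232 + 3*-713 + -1*42 + 0*-138 = 9
  c_3 = -1*483 + -1*132 + 0*-232 + -1*-713 + -2*42 + 0*-138 = 14
  c_4 = 3*483 + 3*132 + -1*-232 + 3*-713 + 2*42 + 0*-138 = 22
  c_5 = 0*483 + -1*132 + 0*-232 + 0*-713 + 0*42 + -1*-138 = 6
  c_6 = -4*483 + -4*132 + 6*-232 + -6*-713 + 3*42 + 4*-138 = 0
Writing each c_i in base p = 5:
  c_1 = 20 = 0·5^0 + 4·5^1
  c_2 = 9 = 4·5^0 + 1·5^1
  c_3 = 14 = 4·5^0 + 2·5^1
  c_4 = 22 = 2·5^0 + 4·5^1
  c_5 = 6 = 1·5^0 + 1·5^1
  c_6 = 0
p-restricted factor λ_0 = (0, 4, 4, 2, 1, 0)
p-restricted factor λ_1 = (4, 1, 2, 4, 1, 0)

((0, 4, 4, 2, 1, 0), (4, 1, 2, 4, 1, 0))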